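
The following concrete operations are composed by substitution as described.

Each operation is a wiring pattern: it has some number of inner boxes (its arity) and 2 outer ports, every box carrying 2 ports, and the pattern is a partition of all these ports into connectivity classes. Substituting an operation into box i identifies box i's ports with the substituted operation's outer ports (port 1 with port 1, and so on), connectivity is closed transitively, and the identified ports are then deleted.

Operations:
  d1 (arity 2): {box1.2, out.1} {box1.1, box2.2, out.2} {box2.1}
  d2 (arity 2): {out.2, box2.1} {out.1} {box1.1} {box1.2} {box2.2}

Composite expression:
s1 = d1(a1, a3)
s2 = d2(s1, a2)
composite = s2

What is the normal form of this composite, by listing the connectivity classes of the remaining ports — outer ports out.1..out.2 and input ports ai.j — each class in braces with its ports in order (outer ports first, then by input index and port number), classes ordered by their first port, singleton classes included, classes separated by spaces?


Reachability decides: close wires over d2-identified ports.
after d1, the pattern on (a1, a3) reads {out.1, a1.2} {out.2, a1.1, a3.2} {a3.1} (out.j = its outer ports)
after d2, the pattern on (a1, a3, a2) reads {out.1} {out.2, a2.1} {a1.1, a3.2} {a1.2} {a2.2} {a3.1} (out.j = its outer ports)

{out.1} {out.2, a2.1} {a1.1, a3.2} {a1.2} {a2.2} {a3.1}


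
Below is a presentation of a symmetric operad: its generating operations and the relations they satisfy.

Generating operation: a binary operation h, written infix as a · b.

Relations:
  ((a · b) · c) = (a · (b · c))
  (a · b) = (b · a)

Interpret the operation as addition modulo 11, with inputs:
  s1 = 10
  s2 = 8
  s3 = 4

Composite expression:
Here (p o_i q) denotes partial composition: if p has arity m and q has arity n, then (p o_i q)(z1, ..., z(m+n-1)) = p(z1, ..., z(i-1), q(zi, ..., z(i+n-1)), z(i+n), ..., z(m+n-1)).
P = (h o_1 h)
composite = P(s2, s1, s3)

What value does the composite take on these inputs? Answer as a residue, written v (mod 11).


0 (mod 11)


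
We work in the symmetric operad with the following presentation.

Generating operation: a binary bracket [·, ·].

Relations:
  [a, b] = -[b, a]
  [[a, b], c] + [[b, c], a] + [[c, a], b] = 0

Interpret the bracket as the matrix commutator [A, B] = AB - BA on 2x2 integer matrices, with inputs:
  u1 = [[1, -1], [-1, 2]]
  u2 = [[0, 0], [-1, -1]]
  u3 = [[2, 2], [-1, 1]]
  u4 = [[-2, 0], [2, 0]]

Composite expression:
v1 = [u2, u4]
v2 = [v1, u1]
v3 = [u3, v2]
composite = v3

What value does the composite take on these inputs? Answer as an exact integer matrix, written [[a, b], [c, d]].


[[0, 0], [0, 0]]


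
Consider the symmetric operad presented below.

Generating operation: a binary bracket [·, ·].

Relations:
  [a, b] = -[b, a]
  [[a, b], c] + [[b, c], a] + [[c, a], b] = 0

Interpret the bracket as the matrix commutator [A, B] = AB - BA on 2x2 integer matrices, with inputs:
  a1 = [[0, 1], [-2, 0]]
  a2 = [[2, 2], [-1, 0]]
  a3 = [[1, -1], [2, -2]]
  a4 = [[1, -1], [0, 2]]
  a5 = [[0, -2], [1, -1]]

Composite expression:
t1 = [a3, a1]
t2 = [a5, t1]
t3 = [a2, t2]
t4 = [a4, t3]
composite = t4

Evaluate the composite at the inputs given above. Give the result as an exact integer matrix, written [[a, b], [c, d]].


[[-42, -84], [42, 42]]

[a3, a1] = [[0, 3], [6, 0]]
[a5, [a3, a1]] = [[-15, 3], [-6, 15]]
[a2, [a5, [a3, a1]]] = [[-9, 66], [42, 9]]
[a4, [a2, [a5, [a3, a1]]]] = [[-42, -84], [42, 42]]


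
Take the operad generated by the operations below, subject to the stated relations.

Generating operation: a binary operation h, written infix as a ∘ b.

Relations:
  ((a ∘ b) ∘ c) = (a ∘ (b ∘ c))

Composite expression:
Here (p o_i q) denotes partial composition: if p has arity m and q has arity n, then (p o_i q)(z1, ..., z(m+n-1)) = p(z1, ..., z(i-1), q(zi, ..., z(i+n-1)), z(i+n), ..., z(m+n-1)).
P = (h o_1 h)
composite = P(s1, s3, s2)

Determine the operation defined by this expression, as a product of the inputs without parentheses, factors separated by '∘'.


Associativity of h dissolves the nesting; only the s-input order survives.
(s1 ∘ s3) flattens to s1 ∘ s3
((s1 ∘ s3) ∘ s2) flattens to s1 ∘ s3 ∘ s2

s1 ∘ s3 ∘ s2


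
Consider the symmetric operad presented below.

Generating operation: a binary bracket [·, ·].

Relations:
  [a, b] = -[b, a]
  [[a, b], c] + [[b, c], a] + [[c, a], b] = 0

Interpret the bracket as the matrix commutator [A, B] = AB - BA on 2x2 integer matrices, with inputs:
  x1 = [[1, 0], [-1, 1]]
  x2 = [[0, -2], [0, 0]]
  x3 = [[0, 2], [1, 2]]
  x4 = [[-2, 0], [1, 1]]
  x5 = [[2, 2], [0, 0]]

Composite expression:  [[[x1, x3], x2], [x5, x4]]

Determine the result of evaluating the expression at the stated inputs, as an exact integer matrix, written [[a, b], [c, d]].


[[16, 80], [16, -16]]

[x1, x3] = [[2, 0], [2, -2]]
[[x1, x3], x2] = [[4, -8], [0, -4]]
[x5, x4] = [[2, 6], [-2, -2]]
[[[x1, x3], x2], [x5, x4]] = [[16, 80], [16, -16]]


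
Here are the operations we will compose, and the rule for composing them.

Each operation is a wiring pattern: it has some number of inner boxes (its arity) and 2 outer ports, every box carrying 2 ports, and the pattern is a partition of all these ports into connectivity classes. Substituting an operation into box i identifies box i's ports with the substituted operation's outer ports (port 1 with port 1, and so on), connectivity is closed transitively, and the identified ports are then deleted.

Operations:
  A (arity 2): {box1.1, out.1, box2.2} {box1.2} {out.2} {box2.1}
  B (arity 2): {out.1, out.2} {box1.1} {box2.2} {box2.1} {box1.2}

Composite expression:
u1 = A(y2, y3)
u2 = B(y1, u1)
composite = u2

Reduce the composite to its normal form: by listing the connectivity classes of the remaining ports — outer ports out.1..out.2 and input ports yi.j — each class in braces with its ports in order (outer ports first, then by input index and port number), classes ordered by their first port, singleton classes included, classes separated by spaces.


{out.1, out.2} {y1.1} {y1.2} {y2.1, y3.2} {y2.2} {y3.1}

Treat the ports identified at B as solder joints: merge, then drop.
after A, the pattern on (y2, y3) reads {out.1, y2.1, y3.2} {out.2} {y2.2} {y3.1} (out.j = its outer ports)
after B, the pattern on (y1, y2, y3) reads {out.1, out.2} {y1.1} {y1.2} {y2.1, y3.2} {y2.2} {y3.1} (out.j = its outer ports)


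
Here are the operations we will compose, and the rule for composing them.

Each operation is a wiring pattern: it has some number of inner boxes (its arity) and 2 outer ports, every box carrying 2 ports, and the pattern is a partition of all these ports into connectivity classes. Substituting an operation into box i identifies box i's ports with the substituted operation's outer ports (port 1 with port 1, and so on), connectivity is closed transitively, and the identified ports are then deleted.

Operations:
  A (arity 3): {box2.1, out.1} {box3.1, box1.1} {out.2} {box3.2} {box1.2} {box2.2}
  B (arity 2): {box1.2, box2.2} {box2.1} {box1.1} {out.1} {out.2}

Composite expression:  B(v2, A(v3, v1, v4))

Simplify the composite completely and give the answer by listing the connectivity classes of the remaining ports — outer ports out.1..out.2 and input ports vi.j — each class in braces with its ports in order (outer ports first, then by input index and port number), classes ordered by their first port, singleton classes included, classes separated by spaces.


After gluing at B, chains via deleted ports link the v-ports.
after A, the pattern on (v3, v1, v4) reads {out.1, v1.1} {out.2} {v1.2} {v3.1, v4.1} {v3.2} {v4.2} (out.j = its outer ports)
after B, the pattern on (v2, v3, v1, v4) reads {out.1} {out.2} {v1.1} {v1.2} {v2.1} {v2.2} {v3.1, v4.1} {v3.2} {v4.2} (out.j = its outer ports)

{out.1} {out.2} {v1.1} {v1.2} {v2.1} {v2.2} {v3.1, v4.1} {v3.2} {v4.2}


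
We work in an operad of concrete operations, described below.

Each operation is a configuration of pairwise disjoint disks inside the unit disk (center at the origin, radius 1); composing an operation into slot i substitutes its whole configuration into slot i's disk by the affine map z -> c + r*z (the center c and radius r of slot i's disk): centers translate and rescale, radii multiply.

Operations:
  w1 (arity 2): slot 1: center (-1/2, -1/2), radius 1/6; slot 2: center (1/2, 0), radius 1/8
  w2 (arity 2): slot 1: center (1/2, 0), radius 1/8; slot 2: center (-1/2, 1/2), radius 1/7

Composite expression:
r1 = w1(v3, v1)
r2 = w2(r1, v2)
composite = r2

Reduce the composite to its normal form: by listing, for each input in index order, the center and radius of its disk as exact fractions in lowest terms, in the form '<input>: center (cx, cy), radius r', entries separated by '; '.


Each v-disk chains the slot maps above it in w2; radii multiply.
input v3: composing its 2 substitution steps yields center (7/16, -1/16), radius 1/48
input v1: composing its 2 substitution steps yields center (9/16, 0), radius 1/64
input v2: composing its 1 substitution step yields center (-1/2, 1/2), radius 1/7

v1: center (9/16, 0), radius 1/64; v2: center (-1/2, 1/2), radius 1/7; v3: center (7/16, -1/16), radius 1/48


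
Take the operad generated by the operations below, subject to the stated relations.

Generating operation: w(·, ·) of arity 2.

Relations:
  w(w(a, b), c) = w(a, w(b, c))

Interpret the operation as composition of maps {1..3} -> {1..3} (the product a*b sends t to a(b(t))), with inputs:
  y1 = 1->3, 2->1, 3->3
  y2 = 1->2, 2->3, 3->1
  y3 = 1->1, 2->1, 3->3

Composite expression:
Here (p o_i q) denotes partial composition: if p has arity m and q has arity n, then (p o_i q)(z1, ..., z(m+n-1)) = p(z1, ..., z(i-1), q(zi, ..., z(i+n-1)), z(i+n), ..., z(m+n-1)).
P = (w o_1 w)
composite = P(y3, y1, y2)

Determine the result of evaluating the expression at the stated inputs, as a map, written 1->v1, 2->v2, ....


1->1, 2->3, 3->3


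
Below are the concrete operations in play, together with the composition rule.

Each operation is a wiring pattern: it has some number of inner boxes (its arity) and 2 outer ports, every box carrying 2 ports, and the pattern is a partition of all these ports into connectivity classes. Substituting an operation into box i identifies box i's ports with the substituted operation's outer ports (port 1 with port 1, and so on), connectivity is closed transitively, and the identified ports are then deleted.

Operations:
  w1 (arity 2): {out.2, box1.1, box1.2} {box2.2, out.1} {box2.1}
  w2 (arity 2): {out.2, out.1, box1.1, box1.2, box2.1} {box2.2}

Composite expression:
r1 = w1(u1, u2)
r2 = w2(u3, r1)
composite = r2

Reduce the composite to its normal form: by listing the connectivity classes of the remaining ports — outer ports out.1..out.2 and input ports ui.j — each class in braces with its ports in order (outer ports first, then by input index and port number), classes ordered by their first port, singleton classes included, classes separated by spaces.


Substituting into w2 glues patterns; closure does the rest.
w1 over (u1, u2) gives {out.1, u2.2} {out.2, u1.1, u1.2} {u2.1}, out.j being that stage's outer ports
w2 over (u3, u1, u2) gives {out.1, out.2, u2.2, u3.1, u3.2} {u1.1, u1.2} {u2.1}, out.j being that stage's outer ports

{out.1, out.2, u2.2, u3.1, u3.2} {u1.1, u1.2} {u2.1}


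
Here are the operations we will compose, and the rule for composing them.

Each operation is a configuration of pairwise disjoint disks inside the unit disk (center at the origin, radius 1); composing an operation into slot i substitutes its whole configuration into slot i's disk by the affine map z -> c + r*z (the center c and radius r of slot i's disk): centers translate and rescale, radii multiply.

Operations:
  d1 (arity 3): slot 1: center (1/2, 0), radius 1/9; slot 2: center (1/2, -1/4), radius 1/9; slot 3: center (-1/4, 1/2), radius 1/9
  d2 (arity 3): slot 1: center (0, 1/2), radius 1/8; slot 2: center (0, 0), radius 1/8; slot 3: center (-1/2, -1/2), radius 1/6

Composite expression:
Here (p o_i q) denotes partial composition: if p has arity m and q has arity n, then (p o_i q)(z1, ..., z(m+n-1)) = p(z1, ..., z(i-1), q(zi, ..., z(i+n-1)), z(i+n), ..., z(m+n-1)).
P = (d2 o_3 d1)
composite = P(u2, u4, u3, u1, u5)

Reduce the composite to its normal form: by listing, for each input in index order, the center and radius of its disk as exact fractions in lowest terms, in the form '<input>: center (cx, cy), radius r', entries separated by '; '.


u1: center (-5/12, -13/24), radius 1/54; u2: center (0, 1/2), radius 1/8; u3: center (-5/12, -1/2), radius 1/54; u4: center (0, 0), radius 1/8; u5: center (-13/24, -5/12), radius 1/54

Nesting under d2 composes maps z -> c + r*z down each u-path.
u2: after 1 affine step, its disk has center (0, 1/2), radius 1/8
u4: after 1 affine step, its disk has center (0, 0), radius 1/8
u3: after 2 affine steps, its disk has center (-5/12, -1/2), radius 1/54
u1: after 2 affine steps, its disk has center (-5/12, -13/24), radius 1/54
u5: after 2 affine steps, its disk has center (-13/24, -5/12), radius 1/54


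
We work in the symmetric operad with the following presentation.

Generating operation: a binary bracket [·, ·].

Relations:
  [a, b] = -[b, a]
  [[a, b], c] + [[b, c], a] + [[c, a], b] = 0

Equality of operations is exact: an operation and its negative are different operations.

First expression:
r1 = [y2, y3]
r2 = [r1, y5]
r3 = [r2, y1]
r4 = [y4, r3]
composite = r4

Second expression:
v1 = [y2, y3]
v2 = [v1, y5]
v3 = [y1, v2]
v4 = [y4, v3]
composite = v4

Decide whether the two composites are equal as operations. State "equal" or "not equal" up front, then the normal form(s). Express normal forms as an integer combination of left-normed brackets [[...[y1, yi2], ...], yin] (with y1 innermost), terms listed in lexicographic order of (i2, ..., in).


not equal: they reduce to [[[[y1, y2], y3], y5], y4] - [[[[y1, y3], y2], y5], y4] - [[[[y1, y5], y2], y3], y4] + [[[[y1, y5], y3], y2], y4] and -[[[[y1, y2], y3], y5], y4] + [[[[y1, y3], y2], y5], y4] + [[[[y1, y5], y2], y3], y4] - [[[[y1, y5], y3], y2], y4]

Normal form of the first expression: [[[[y1, y2], y3], y5], y4] - [[[[y1, y3], y2], y5], y4] - [[[[y1, y5], y2], y3], y4] + [[[[y1, y5], y3], y2], y4]
Normal form of the second expression: -[[[[y1, y2], y3], y5], y4] + [[[[y1, y3], y2], y5], y4] + [[[[y1, y5], y2], y3], y4] - [[[[y1, y5], y3], y2], y4]
Different reductions; not equal.


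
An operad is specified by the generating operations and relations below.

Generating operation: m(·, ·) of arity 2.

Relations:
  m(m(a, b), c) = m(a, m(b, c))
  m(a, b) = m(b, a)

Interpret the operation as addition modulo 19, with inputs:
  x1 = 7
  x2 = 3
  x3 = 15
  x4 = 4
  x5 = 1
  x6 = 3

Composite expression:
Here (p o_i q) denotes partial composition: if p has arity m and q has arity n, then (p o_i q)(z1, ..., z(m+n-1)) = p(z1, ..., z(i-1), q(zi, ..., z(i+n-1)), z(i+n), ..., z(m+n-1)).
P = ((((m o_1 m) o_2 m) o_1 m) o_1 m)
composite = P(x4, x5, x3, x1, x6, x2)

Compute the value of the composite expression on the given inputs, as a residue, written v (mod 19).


14 (mod 19)


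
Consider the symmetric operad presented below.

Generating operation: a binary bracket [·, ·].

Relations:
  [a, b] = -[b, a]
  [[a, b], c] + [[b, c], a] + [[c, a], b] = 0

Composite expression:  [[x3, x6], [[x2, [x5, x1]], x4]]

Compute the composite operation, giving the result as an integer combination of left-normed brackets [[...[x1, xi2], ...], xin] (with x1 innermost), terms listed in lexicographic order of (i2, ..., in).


A multilinear Lie element is pinned by x1-initial words (x1 innermost).
Composite bracket: [[x3, x6], [[x2, [x5, x1]], x4]]
Under [a, b] = ab - ba we get 32 signed associative words (2^5 = 32).
Coefficients come from the x1-initial words:
  sign of x1x5x2x4x3x6 is -1, so it contributes -[[[[[x1, x5], x2], x4], x3], x6]
  sign of x1x5x2x4x6x3 is +1, so it contributes +[[[[[x1, x5], x2], x4], x6], x3]

-[[[[[x1, x5], x2], x4], x3], x6] + [[[[[x1, x5], x2], x4], x6], x3]


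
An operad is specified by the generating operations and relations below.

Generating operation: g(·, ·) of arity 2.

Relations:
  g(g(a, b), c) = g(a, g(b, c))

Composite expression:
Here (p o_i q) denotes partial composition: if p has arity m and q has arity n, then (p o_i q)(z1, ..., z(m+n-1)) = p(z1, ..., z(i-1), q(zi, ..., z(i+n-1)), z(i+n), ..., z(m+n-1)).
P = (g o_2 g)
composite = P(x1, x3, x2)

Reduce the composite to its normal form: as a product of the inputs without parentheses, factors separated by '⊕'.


x1 ⊕ x3 ⊕ x2


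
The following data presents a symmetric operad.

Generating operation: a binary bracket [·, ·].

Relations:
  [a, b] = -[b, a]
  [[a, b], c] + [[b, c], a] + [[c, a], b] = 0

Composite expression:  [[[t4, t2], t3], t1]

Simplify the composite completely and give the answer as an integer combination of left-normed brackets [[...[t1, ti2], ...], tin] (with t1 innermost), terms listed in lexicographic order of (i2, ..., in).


[[[t1, t2], t4], t3] - [[[t1, t3], t2], t4] + [[[t1, t3], t4], t2] - [[[t1, t4], t2], t3]

Skip Jacobi rewriting: expand, keep t1-initial words, read off terms.
Composite bracket: [[[t4, t2], t3], t1]
Under [a, b] = ab - ba we get 8 signed associative words (2^3 = 8).
Coefficients come from the t1-initial words:
  t1t2t4t3 (sign +1) contributes +[[[t1, t2], t4], t3]
  t1t3t2t4 (sign -1) contributes -[[[t1, t3], t2], t4]
  t1t3t4t2 (sign +1) contributes +[[[t1, t3], t4], t2]
  t1t4t2t3 (sign -1) contributes -[[[t1, t4], t2], t3]


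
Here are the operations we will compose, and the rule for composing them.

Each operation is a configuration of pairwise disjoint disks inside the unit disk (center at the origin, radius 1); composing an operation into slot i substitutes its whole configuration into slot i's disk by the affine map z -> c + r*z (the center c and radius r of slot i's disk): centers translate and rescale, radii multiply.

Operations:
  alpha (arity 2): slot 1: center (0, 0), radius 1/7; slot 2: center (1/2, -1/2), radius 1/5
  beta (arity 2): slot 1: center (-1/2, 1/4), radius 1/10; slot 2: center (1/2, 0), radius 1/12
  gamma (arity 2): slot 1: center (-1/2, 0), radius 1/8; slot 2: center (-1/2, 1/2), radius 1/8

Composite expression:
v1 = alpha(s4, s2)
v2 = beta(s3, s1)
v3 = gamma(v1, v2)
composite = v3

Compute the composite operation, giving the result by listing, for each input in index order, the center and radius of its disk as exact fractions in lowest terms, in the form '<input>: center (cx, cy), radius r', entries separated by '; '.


s1: center (-7/16, 1/2), radius 1/96; s2: center (-7/16, -1/16), radius 1/40; s3: center (-9/16, 17/32), radius 1/80; s4: center (-1/2, 0), radius 1/56

Nesting under gamma composes maps z -> c + r*z down each s-path.
s4 passes through 2 substitutions, ending at center (-1/2, 0), radius 1/56
s2 passes through 2 substitutions, ending at center (-7/16, -1/16), radius 1/40
s3 passes through 2 substitutions, ending at center (-9/16, 17/32), radius 1/80
s1 passes through 2 substitutions, ending at center (-7/16, 1/2), radius 1/96


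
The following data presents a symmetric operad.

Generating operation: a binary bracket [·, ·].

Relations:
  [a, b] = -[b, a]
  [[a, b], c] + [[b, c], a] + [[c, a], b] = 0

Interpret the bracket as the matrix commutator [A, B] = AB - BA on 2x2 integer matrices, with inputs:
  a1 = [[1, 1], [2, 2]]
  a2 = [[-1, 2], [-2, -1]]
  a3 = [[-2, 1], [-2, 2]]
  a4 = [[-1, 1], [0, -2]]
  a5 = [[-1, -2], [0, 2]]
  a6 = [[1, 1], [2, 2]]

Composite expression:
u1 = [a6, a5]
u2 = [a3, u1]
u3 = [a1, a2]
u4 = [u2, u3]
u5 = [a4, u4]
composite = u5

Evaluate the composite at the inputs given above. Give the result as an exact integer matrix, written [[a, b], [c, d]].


[[496, -304], [-496, -496]]

[a6, a5] = [[4, 5], [-6, -4]]
[a3, [a6, a5]] = [[4, -28], [-40, -4]]
[a1, a2] = [[-6, -2], [-2, 6]]
[[a3, [a6, a5]], [a1, a2]] = [[-24, -352], [496, 24]]
[a4, [[a3, [a6, a5]], [a1, a2]]] = [[496, -304], [-496, -496]]


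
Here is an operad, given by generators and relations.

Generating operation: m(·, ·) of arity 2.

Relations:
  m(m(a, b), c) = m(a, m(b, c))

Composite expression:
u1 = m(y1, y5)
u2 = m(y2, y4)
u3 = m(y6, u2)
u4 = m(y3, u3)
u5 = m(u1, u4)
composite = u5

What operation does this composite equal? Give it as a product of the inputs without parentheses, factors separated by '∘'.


Associativity of m dissolves the nesting; only the y-input order survives.
m(y1, y5) spells out as y1 ∘ y5
m(y2, y4) spells out as y2 ∘ y4
m(y6, m(y2, y4)) spells out as y6 ∘ y2 ∘ y4
m(y3, m(y6, m(y2, y4))) spells out as y3 ∘ y6 ∘ y2 ∘ y4
m(m(y1, y5), m(y3, m(y6, m(y2, y4)))) spells out as y1 ∘ y5 ∘ y3 ∘ y6 ∘ y2 ∘ y4

y1 ∘ y5 ∘ y3 ∘ y6 ∘ y2 ∘ y4


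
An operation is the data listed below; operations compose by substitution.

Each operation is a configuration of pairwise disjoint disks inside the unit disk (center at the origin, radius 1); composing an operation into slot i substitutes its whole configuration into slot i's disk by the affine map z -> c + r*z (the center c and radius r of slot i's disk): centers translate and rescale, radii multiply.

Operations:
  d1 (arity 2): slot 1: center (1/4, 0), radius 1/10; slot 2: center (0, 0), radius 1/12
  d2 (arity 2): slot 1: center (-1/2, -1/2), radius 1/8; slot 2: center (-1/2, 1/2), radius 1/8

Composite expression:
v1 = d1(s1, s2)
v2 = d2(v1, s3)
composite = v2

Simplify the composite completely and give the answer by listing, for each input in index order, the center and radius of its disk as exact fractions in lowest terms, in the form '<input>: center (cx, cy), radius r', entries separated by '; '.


s1: center (-15/32, -1/2), radius 1/80; s2: center (-1/2, -1/2), radius 1/96; s3: center (-1/2, 1/2), radius 1/8

Affine substitution under d2: radii multiply and s-centers shift.
tracing s1 down its 2-map path: center (-15/32, -1/2), radius 1/80
tracing s2 down its 2-map path: center (-1/2, -1/2), radius 1/96
tracing s3 down its 1-map path: center (-1/2, 1/2), radius 1/8


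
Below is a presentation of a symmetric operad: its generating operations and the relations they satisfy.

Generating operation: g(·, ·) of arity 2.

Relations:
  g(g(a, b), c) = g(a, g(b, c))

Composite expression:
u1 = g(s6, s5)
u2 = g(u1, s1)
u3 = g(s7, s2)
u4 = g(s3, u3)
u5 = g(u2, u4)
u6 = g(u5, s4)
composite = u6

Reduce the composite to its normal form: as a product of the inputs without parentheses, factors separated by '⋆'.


Under associativity of g, the answer is the s's in reading order.
g(s6, s5) spells out as s6 ⋆ s5
g(g(s6, s5), s1) spells out as s6 ⋆ s5 ⋆ s1
g(s7, s2) spells out as s7 ⋆ s2
g(s3, g(s7, s2)) spells out as s3 ⋆ s7 ⋆ s2
g(g(g(s6, s5), s1), g(s3, g(s7, s2))) spells out as s6 ⋆ s5 ⋆ s1 ⋆ s3 ⋆ s7 ⋆ s2
g(g(g(g(s6, s5), s1), g(s3, g(s7, s2))), s4) spells out as s6 ⋆ s5 ⋆ s1 ⋆ s3 ⋆ s7 ⋆ s2 ⋆ s4

s6 ⋆ s5 ⋆ s1 ⋆ s3 ⋆ s7 ⋆ s2 ⋆ s4


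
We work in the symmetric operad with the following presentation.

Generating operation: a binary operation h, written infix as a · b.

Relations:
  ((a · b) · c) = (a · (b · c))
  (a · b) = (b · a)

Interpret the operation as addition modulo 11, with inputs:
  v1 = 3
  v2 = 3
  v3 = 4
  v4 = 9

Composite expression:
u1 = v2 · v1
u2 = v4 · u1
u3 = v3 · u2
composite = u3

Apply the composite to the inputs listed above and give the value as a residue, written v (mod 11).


(v2 · v1) = 6
(v4 · (v2 · v1)) = 4
(v3 · (v4 · (v2 · v1))) = 8

8 (mod 11)


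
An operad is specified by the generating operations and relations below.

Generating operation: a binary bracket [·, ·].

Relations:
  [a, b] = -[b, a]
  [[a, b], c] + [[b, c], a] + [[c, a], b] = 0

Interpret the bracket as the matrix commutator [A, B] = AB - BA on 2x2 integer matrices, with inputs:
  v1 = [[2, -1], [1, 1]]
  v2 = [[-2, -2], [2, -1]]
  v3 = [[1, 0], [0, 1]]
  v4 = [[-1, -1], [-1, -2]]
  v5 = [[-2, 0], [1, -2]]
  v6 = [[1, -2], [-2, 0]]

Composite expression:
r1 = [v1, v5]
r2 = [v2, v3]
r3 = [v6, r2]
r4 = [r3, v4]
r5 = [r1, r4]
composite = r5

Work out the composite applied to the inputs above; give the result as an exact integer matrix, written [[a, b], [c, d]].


[v1, v5] = [[-1, 0], [-1, 1]]
[v2, v3] = [[0, 0], [0, 0]]
[v6, [v2, v3]] = [[0, 0], [0, 0]]
[[v6, [v2, v3]], v4] = [[0, 0], [0, 0]]
[[v1, v5], [[v6, [v2, v3]], v4]] = [[0, 0], [0, 0]]

[[0, 0], [0, 0]]


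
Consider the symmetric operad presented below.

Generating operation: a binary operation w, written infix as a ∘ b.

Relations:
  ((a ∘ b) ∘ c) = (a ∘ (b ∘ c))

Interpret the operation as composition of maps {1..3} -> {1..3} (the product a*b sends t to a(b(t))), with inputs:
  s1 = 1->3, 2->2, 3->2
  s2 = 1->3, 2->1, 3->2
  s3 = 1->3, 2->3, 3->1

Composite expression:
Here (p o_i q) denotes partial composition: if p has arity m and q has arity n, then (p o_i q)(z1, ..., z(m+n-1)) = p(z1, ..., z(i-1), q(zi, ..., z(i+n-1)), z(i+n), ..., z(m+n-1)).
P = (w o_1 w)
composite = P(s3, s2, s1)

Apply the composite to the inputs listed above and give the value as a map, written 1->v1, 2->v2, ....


1->3, 2->3, 3->3

(s3 ∘ s2) = 1->1, 2->3, 3->3
((s3 ∘ s2) ∘ s1) = 1->3, 2->3, 3->3


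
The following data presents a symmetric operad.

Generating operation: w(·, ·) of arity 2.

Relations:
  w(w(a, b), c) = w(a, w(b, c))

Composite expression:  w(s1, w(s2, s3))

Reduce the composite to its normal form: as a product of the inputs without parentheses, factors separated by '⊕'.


All parenthesizations of w agree; list the s-inputs left to right.
w(s2, s3) flattens to s2 ⊕ s3
w(s1, w(s2, s3)) flattens to s1 ⊕ s2 ⊕ s3

s1 ⊕ s2 ⊕ s3


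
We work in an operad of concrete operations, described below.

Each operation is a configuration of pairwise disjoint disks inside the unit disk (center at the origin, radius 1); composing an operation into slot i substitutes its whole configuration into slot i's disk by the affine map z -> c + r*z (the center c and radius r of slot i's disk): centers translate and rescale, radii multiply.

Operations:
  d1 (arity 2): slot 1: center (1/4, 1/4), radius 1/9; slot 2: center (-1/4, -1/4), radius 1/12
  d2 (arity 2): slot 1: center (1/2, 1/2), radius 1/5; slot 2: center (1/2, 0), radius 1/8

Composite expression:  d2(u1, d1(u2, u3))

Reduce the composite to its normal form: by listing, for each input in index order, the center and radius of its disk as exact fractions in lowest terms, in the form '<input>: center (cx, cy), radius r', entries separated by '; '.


Each u-disk chains the slot maps above it in d2; radii multiply.
input u1: applying the 1 nested substitution gives center (1/2, 1/2), radius 1/5
input u2: applying the 2 nested substitutions gives center (17/32, 1/32), radius 1/72
input u3: applying the 2 nested substitutions gives center (15/32, -1/32), radius 1/96

u1: center (1/2, 1/2), radius 1/5; u2: center (17/32, 1/32), radius 1/72; u3: center (15/32, -1/32), radius 1/96


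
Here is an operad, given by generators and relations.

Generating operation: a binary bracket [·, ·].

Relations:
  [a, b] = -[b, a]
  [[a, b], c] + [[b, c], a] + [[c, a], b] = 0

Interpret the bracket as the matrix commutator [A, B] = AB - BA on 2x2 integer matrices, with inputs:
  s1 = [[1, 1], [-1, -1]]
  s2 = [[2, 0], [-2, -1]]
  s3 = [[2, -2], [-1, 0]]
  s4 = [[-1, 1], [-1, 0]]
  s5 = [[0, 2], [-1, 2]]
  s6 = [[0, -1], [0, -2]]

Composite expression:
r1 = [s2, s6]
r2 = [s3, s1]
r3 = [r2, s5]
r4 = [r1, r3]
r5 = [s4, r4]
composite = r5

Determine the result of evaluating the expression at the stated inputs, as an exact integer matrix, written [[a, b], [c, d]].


[[-60, -24], [-84, 60]]

[s2, s6] = [[-2, -3], [-4, 2]]
[s3, s1] = [[3, 6], [0, -3]]
[[s3, s1], s5] = [[-6, 24], [6, 6]]
[[s2, s6], [[s3, s1], s5]] = [[78, -132], [72, -78]]
[s4, [[s2, s6], [[s3, s1], s5]]] = [[-60, -24], [-84, 60]]


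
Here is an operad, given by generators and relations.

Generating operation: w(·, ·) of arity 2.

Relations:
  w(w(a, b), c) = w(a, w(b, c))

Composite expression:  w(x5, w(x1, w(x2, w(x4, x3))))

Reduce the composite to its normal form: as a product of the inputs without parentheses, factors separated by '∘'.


x5 ∘ x1 ∘ x2 ∘ x4 ∘ x3

Key point: w is associative — brackets drop, the x-order remains.
w(x4, x3) spells out as x4 ∘ x3
w(x2, w(x4, x3)) spells out as x2 ∘ x4 ∘ x3
w(x1, w(x2, w(x4, x3))) spells out as x1 ∘ x2 ∘ x4 ∘ x3
w(x5, w(x1, w(x2, w(x4, x3)))) spells out as x5 ∘ x1 ∘ x2 ∘ x4 ∘ x3


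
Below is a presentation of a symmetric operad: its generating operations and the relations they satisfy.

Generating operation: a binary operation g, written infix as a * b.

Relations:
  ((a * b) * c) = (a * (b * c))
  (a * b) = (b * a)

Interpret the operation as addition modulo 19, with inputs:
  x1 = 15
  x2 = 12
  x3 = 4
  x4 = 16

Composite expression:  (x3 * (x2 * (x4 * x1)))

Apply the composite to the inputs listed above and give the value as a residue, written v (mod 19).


9 (mod 19)

(x4 * x1) = 12
(x2 * (x4 * x1)) = 5
(x3 * (x2 * (x4 * x1))) = 9


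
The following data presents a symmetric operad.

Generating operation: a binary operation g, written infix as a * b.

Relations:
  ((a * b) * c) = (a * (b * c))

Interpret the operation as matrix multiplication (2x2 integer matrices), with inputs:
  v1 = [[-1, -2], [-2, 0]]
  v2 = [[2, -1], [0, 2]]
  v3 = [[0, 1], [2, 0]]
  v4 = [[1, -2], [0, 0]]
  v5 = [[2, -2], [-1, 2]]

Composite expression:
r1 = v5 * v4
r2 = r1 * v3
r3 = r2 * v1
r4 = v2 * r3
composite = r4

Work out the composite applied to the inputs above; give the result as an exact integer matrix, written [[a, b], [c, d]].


[[10, 40], [-4, -16]]

(v5 * v4) = [[2, -4], [-1, 2]]
((v5 * v4) * v3) = [[-8, 2], [4, -1]]
(((v5 * v4) * v3) * v1) = [[4, 16], [-2, -8]]
(v2 * (((v5 * v4) * v3) * v1)) = [[10, 40], [-4, -16]]


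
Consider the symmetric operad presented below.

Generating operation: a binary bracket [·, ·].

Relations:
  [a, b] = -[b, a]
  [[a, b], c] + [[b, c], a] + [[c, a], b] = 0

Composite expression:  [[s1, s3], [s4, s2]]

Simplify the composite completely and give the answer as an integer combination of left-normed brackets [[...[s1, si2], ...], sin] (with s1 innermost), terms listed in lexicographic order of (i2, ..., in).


-[[[s1, s3], s2], s4] + [[[s1, s3], s4], s2]


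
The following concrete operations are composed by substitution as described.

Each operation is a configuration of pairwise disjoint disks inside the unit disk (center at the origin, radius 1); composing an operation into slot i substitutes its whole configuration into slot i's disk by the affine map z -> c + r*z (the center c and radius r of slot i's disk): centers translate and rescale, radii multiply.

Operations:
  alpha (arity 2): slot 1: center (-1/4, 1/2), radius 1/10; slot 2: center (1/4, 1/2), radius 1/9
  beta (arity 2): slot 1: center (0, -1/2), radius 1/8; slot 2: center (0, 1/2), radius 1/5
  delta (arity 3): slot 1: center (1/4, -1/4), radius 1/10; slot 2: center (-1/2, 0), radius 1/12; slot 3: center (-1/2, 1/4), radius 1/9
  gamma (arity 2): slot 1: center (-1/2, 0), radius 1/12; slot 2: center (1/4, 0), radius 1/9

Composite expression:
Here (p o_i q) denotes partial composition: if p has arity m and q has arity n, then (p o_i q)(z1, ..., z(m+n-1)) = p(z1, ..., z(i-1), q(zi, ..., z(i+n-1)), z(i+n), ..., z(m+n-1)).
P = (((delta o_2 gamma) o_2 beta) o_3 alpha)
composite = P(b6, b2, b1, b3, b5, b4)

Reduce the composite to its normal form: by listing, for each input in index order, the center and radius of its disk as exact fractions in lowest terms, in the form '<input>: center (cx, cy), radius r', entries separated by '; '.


b1: center (-1561/2880, 1/240), radius 1/7200; b2: center (-13/24, -1/288), radius 1/1152; b3: center (-1559/2880, 1/240), radius 1/6480; b4: center (-1/2, 1/4), radius 1/9; b5: center (-23/48, 0), radius 1/108; b6: center (1/4, -1/4), radius 1/10

Follow each b-input down from delta: c' goes to c + r*c', radius to r*r'.
input b6: composing its 1 substitution step yields center (1/4, -1/4), radius 1/10
input b2: composing its 3 substitution steps yields center (-13/24, -1/288), radius 1/1152
input b1: composing its 4 substitution steps yields center (-1561/2880, 1/240), radius 1/7200
input b3: composing its 4 substitution steps yields center (-1559/2880, 1/240), radius 1/6480
input b5: composing its 2 substitution steps yields center (-23/48, 0), radius 1/108
input b4: composing its 1 substitution step yields center (-1/2, 1/4), radius 1/9


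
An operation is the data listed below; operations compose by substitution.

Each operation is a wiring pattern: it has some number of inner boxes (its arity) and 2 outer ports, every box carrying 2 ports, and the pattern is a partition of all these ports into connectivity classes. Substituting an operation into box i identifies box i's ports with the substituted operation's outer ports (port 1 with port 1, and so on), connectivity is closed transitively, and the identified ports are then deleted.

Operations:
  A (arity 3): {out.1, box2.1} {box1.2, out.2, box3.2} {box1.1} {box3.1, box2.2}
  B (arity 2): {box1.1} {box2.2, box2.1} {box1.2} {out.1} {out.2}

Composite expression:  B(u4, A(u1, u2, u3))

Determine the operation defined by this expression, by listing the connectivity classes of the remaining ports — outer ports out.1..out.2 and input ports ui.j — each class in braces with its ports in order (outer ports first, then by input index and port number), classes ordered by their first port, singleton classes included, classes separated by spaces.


Two ports join when wires chain via B-identified ports.
after A, the pattern on (u1, u2, u3) reads {out.1, u2.1} {out.2, u1.2, u3.2} {u1.1} {u2.2, u3.1} (out.j = its outer ports)
after B, the pattern on (u4, u1, u2, u3) reads {out.1} {out.2} {u1.1} {u1.2, u2.1, u3.2} {u2.2, u3.1} {u4.1} {u4.2} (out.j = its outer ports)

{out.1} {out.2} {u1.1} {u1.2, u2.1, u3.2} {u2.2, u3.1} {u4.1} {u4.2}


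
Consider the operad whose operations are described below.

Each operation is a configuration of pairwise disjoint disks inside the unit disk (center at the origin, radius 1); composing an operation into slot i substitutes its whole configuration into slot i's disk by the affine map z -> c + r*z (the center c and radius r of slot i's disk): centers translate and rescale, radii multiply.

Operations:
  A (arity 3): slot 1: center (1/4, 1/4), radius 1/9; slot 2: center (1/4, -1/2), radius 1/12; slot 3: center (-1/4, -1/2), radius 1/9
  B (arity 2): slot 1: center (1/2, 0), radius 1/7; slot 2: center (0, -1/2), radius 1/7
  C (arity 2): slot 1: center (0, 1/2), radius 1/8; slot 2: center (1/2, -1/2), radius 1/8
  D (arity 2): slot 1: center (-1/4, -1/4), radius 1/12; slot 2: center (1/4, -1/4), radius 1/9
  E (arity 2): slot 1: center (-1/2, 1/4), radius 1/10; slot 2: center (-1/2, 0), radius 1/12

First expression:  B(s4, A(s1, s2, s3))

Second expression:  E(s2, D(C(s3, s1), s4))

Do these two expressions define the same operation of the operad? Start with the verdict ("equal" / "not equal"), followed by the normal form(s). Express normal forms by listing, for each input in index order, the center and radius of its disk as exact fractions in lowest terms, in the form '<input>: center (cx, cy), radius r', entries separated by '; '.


The first expression reduces to s1: center (1/28, -13/28), radius 1/63; s2: center (1/28, -4/7), radius 1/84; s3: center (-1/28, -4/7), radius 1/63; s4: center (1/2, 0), radius 1/7
The second expression reduces to s1: center (-149/288, -7/288), radius 1/1152; s2: center (-1/2, 1/4), radius 1/10; s3: center (-25/48, -5/288), radius 1/1152; s4: center (-23/48, -1/48), radius 1/108
Distinct normal forms: not equal.

not equal; the first gives s1: center (1/28, -13/28), radius 1/63; s2: center (1/28, -4/7), radius 1/84; s3: center (-1/28, -4/7), radius 1/63; s4: center (1/2, 0), radius 1/7 and the second s1: center (-149/288, -7/288), radius 1/1152; s2: center (-1/2, 1/4), radius 1/10; s3: center (-25/48, -5/288), radius 1/1152; s4: center (-23/48, -1/48), radius 1/108


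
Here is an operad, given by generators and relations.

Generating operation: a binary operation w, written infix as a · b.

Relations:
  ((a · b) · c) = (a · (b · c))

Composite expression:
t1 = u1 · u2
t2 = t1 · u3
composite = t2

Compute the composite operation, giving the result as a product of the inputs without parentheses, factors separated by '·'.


u1 · u2 · u3

The w-tree's shape is irrelevant; the u-reading-order decides.
(u1 · u2) unparenthesizes to u1 · u2
((u1 · u2) · u3) unparenthesizes to u1 · u2 · u3


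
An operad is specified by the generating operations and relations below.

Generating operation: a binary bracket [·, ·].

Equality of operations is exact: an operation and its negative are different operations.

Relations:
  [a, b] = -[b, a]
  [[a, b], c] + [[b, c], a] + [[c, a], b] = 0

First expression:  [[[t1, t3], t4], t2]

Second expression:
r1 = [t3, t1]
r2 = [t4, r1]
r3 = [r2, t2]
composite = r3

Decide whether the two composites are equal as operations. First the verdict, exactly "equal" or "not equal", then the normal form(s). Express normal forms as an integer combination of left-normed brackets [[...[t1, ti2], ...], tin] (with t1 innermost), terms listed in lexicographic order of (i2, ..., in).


equal; both compose to [[[t1, t3], t4], t2]

The first expression, normalized: [[[t1, t3], t4], t2]
The second expression, normalized: [[[t1, t3], t4], t2]
Same normal form: equal.


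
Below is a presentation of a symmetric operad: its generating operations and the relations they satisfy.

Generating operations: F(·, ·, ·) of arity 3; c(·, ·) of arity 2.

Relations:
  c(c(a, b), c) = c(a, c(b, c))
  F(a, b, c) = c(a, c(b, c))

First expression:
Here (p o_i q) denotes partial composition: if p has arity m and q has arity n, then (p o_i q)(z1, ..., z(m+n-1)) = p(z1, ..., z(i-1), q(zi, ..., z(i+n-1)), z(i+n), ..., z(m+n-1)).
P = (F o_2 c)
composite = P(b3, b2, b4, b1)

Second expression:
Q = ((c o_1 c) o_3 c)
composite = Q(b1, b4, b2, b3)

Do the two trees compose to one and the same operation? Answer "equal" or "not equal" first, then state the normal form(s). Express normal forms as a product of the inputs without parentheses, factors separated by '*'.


The first expression, normalized: b3 * b2 * b4 * b1
The second expression, normalized: b1 * b4 * b2 * b3
The forms do not match — not equal.

not equal; first: b3 * b2 * b4 * b1; second: b1 * b4 * b2 * b3


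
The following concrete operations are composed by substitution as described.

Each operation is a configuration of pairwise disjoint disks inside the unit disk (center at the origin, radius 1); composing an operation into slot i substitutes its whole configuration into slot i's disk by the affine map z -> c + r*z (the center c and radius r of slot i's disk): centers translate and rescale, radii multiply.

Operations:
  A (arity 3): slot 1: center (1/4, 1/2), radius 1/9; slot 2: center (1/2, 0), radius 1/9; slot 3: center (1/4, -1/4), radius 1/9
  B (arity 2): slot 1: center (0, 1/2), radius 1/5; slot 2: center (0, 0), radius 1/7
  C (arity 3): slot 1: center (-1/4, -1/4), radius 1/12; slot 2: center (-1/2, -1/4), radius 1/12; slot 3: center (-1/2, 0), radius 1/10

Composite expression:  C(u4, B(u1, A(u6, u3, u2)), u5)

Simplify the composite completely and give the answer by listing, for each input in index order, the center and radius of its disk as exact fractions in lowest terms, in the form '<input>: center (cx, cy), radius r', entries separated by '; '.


u1: center (-1/2, -5/24), radius 1/60; u2: center (-167/336, -85/336), radius 1/756; u3: center (-83/168, -1/4), radius 1/756; u4: center (-1/4, -1/4), radius 1/12; u5: center (-1/2, 0), radius 1/10; u6: center (-167/336, -41/168), radius 1/756

Only the slot chain above each u matters under C; compose those maps.
for u4, the 1-step affine chain lands on center (-1/4, -1/4), radius 1/12
for u1, the 2-step affine chain lands on center (-1/2, -5/24), radius 1/60
for u6, the 3-step affine chain lands on center (-167/336, -41/168), radius 1/756
for u3, the 3-step affine chain lands on center (-83/168, -1/4), radius 1/756
for u2, the 3-step affine chain lands on center (-167/336, -85/336), radius 1/756
for u5, the 1-step affine chain lands on center (-1/2, 0), radius 1/10
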